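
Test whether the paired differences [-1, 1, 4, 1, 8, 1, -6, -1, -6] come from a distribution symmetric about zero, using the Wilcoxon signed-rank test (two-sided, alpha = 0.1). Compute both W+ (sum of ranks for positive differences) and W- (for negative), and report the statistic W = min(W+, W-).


Step 1: Drop any zero differences (none here) and take |d_i|.
|d| = [1, 1, 4, 1, 8, 1, 6, 1, 6]
Step 2: Midrank |d_i| (ties get averaged ranks).
ranks: |1|->3, |1|->3, |4|->6, |1|->3, |8|->9, |1|->3, |6|->7.5, |1|->3, |6|->7.5
Step 3: Attach original signs; sum ranks with positive sign and with negative sign.
W+ = 3 + 6 + 3 + 9 + 3 = 24
W- = 3 + 7.5 + 3 + 7.5 = 21
(Check: W+ + W- = 45 should equal n(n+1)/2 = 45.)
Step 4: Test statistic W = min(W+, W-) = 21.
Step 5: Ties in |d|, so use the tie-corrected normal approximation.
        E[W] = n(n+1)/4 = 9*10/4 = 22.5.
        Tie groups: |d|=1 (t=5), |d|=6 (t=2); sum(t^3 - t) = 126.
        Var[W] = n(n+1)(2n+1)/24 - sum(t^3-t)/48 = 1710/24 - 126/48 = 68.625.
        z = (W - E[W]) / sqrt(Var[W]) = (21 - 22.5) / 8.2840 = -0.1811.
        Two-sided p = 2*Phi(z) = 0.856311.
Step 6: alpha = 0.1. fail to reject H0.

W+ = 24, W- = 21, W = min = 21, p = 0.856311, fail to reject H0.


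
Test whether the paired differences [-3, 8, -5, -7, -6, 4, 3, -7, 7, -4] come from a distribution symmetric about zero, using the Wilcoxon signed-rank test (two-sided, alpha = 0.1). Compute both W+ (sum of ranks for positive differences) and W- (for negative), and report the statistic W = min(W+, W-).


Step 1: Drop any zero differences (none here) and take |d_i|.
|d| = [3, 8, 5, 7, 6, 4, 3, 7, 7, 4]
Step 2: Midrank |d_i| (ties get averaged ranks).
ranks: |3|->1.5, |8|->10, |5|->5, |7|->8, |6|->6, |4|->3.5, |3|->1.5, |7|->8, |7|->8, |4|->3.5
Step 3: Attach original signs; sum ranks with positive sign and with negative sign.
W+ = 10 + 3.5 + 1.5 + 8 = 23
W- = 1.5 + 5 + 8 + 6 + 8 + 3.5 = 32
(Check: W+ + W- = 55 should equal n(n+1)/2 = 55.)
Step 4: Test statistic W = min(W+, W-) = 23.
Step 5: Ties in |d|, so use the tie-corrected normal approximation.
        E[W] = n(n+1)/4 = 10*11/4 = 27.5.
        Tie groups: |d|=3 (t=2), |d|=4 (t=2), |d|=7 (t=3); sum(t^3 - t) = 36.
        Var[W] = n(n+1)(2n+1)/24 - sum(t^3-t)/48 = 2310/24 - 36/48 = 95.5.
        z = (W - E[W]) / sqrt(Var[W]) = (23 - 27.5) / 9.7724 = -0.4605.
        Two-sided p = 2*Phi(z) = 0.645172.
Step 6: alpha = 0.1. fail to reject H0.

W+ = 23, W- = 32, W = min = 23, p = 0.645172, fail to reject H0.


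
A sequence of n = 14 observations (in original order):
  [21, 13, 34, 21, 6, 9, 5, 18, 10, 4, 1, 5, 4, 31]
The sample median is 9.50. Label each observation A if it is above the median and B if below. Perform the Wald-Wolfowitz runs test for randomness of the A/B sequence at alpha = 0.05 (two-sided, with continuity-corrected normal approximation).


Step 1: Compute median = 9.50; label A = above, B = below.
Labels in order: AAAABBBAABBBBA  (n_A = 7, n_B = 7)
Step 2: Count runs R = 5.
Step 3: Under H0 (random ordering), E[R] = 2*n_A*n_B/(n_A+n_B) + 1 = 2*7*7/14 + 1 = 8.0000.
        Var[R] = 2*n_A*n_B*(2*n_A*n_B - n_A - n_B) / ((n_A+n_B)^2 * (n_A+n_B-1)) = 8232/2548 = 3.2308.
        SD[R] = 1.7974.
Step 4: Continuity-corrected z = (R + 0.5 - E[R]) / SD[R] = (5 + 0.5 - 8.0000) / 1.7974 = -1.3909.
Step 5: Two-sided p-value via normal approximation = 2*(1 - Phi(|z|)) = 0.164264.
Step 6: alpha = 0.05. fail to reject H0.

R = 5, z = -1.3909, p = 0.164264, fail to reject H0.


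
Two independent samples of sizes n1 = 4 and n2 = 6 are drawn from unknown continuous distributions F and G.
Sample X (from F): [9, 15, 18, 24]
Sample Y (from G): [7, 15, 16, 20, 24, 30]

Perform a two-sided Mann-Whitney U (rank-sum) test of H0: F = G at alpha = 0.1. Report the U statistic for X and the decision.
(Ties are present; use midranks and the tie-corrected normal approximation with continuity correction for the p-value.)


Step 1: Combine and sort all 10 observations; assign midranks.
sorted (value, group): (7,Y), (9,X), (15,X), (15,Y), (16,Y), (18,X), (20,Y), (24,X), (24,Y), (30,Y)
ranks: 7->1, 9->2, 15->3.5, 15->3.5, 16->5, 18->6, 20->7, 24->8.5, 24->8.5, 30->10
Step 2: Rank sum for X: R1 = 2 + 3.5 + 6 + 8.5 = 20.
Step 3: U_X = R1 - n1(n1+1)/2 = 20 - 4*5/2 = 20 - 10 = 10.
       U_Y = n1*n2 - U_X = 24 - 10 = 14.
Step 4: Ties are present, so use the tie-corrected normal approximation (with continuity correction) for the p-value.
Step 5: p-value = 0.747637; compare to alpha = 0.1. fail to reject H0.

U_X = 10, p = 0.747637, fail to reject H0 at alpha = 0.1.


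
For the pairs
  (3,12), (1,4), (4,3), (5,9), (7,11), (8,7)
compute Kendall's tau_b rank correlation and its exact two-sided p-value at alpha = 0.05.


Step 1: Enumerate the 15 unordered pairs (i,j) with i<j and classify each by sign(x_j-x_i) * sign(y_j-y_i).
  (1,2):dx=-2,dy=-8->C; (1,3):dx=+1,dy=-9->D; (1,4):dx=+2,dy=-3->D; (1,5):dx=+4,dy=-1->D
  (1,6):dx=+5,dy=-5->D; (2,3):dx=+3,dy=-1->D; (2,4):dx=+4,dy=+5->C; (2,5):dx=+6,dy=+7->C
  (2,6):dx=+7,dy=+3->C; (3,4):dx=+1,dy=+6->C; (3,5):dx=+3,dy=+8->C; (3,6):dx=+4,dy=+4->C
  (4,5):dx=+2,dy=+2->C; (4,6):dx=+3,dy=-2->D; (5,6):dx=+1,dy=-4->D
Step 2: C = 8, D = 7, total pairs = 15.
Step 3: tau = (C - D)/(n(n-1)/2) = (8 - 7)/15 = 0.066667.
Step 4: Exact two-sided p-value (enumerate n! = 720 permutations of y under H0): p = 1.000000.
Step 5: alpha = 0.05. fail to reject H0.

tau_b = 0.0667 (C=8, D=7), p = 1.000000, fail to reject H0.


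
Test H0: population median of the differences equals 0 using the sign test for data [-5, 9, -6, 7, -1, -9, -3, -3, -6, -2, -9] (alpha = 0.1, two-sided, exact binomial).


Step 1: Discard zero differences. Original n = 11; n_eff = number of nonzero differences = 11.
Nonzero differences (with sign): -5, +9, -6, +7, -1, -9, -3, -3, -6, -2, -9
Step 2: Count signs: positive = 2, negative = 9.
Step 3: Under H0: P(positive) = 0.5, so the number of positives S ~ Bin(11, 0.5).
Step 4: Two-sided exact p-value = sum of Bin(11,0.5) probabilities at or below the observed probability = 0.065430.
Step 5: alpha = 0.1. reject H0.

n_eff = 11, pos = 2, neg = 9, p = 0.065430, reject H0.


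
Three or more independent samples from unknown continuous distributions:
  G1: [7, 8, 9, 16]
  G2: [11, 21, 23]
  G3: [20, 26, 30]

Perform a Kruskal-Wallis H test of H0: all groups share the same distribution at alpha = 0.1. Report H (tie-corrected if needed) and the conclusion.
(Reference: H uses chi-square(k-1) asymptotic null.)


Step 1: Combine all N = 10 observations and assign midranks.
sorted (value, group, rank): (7,G1,1), (8,G1,2), (9,G1,3), (11,G2,4), (16,G1,5), (20,G3,6), (21,G2,7), (23,G2,8), (26,G3,9), (30,G3,10)
Step 2: Sum ranks within each group.
R_1 = 11 (n_1 = 4)
R_2 = 19 (n_2 = 3)
R_3 = 25 (n_3 = 3)
Step 3: H = 12/(N(N+1)) * sum(R_i^2/n_i) - 3(N+1)
     = 12/(10*11) * (11^2/4 + 19^2/3 + 25^2/3) - 3*11
     = 0.109091 * 358.917 - 33
     = 6.154545.
Step 4: No ties, so H is used without correction.
Step 5: Under H0, H ~ chi^2(2); p-value = 0.046085.
Step 6: alpha = 0.1. reject H0.

H = 6.1545, df = 2, p = 0.046085, reject H0.


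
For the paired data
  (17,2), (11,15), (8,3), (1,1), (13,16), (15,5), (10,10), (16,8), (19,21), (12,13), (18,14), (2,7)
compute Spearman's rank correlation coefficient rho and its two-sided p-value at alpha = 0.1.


Step 1: Rank x and y separately (midranks; no ties here).
rank(x): 17->10, 11->5, 8->3, 1->1, 13->7, 15->8, 10->4, 16->9, 19->12, 12->6, 18->11, 2->2
rank(y): 2->2, 15->10, 3->3, 1->1, 16->11, 5->4, 10->7, 8->6, 21->12, 13->8, 14->9, 7->5
Step 2: d_i = R_x(i) - R_y(i); compute d_i^2.
  (10-2)^2=64, (5-10)^2=25, (3-3)^2=0, (1-1)^2=0, (7-11)^2=16, (8-4)^2=16, (4-7)^2=9, (9-6)^2=9, (12-12)^2=0, (6-8)^2=4, (11-9)^2=4, (2-5)^2=9
sum(d^2) = 156.
Step 3: rho = 1 - 6*156 / (12*(12^2 - 1)) = 1 - 936/1716 = 0.454545.
Step 4: Under H0, t = rho * sqrt((n-2)/(1-rho^2)) = 1.6137 ~ t(10).
Step 5: Two-sided p-value from the t-distribution with 10 df = 0.137658.
Step 6: alpha = 0.1. fail to reject H0.

rho = 0.4545, p = 0.137658, fail to reject H0 at alpha = 0.1.


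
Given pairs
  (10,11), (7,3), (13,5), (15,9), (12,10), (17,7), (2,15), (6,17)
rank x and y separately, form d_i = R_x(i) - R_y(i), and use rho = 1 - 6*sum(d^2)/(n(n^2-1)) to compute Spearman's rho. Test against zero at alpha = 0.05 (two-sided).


Step 1: Rank x and y separately (midranks; no ties here).
rank(x): 10->4, 7->3, 13->6, 15->7, 12->5, 17->8, 2->1, 6->2
rank(y): 11->6, 3->1, 5->2, 9->4, 10->5, 7->3, 15->7, 17->8
Step 2: d_i = R_x(i) - R_y(i); compute d_i^2.
  (4-6)^2=4, (3-1)^2=4, (6-2)^2=16, (7-4)^2=9, (5-5)^2=0, (8-3)^2=25, (1-7)^2=36, (2-8)^2=36
sum(d^2) = 130.
Step 3: rho = 1 - 6*130 / (8*(8^2 - 1)) = 1 - 780/504 = -0.547619.
Step 4: Under H0, t = rho * sqrt((n-2)/(1-rho^2)) = -1.6031 ~ t(6).
Step 5: Two-sided p-value from the t-distribution with 6 df = 0.160026.
Step 6: alpha = 0.05. fail to reject H0.

rho = -0.5476, p = 0.160026, fail to reject H0 at alpha = 0.05.


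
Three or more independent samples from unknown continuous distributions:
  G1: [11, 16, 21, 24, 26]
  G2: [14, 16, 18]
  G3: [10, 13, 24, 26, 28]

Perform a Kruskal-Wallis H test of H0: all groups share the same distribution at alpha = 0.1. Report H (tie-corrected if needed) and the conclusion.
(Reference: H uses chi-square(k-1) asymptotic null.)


Step 1: Combine all N = 13 observations and assign midranks.
sorted (value, group, rank): (10,G3,1), (11,G1,2), (13,G3,3), (14,G2,4), (16,G1,5.5), (16,G2,5.5), (18,G2,7), (21,G1,8), (24,G1,9.5), (24,G3,9.5), (26,G1,11.5), (26,G3,11.5), (28,G3,13)
Step 2: Sum ranks within each group.
R_1 = 36.5 (n_1 = 5)
R_2 = 16.5 (n_2 = 3)
R_3 = 38 (n_3 = 5)
Step 3: H = 12/(N(N+1)) * sum(R_i^2/n_i) - 3(N+1)
     = 12/(13*14) * (36.5^2/5 + 16.5^2/3 + 38^2/5) - 3*14
     = 0.065934 * 646 - 42
     = 0.593407.
Step 4: Ties present; correction factor C = 1 - 18/(13^3 - 13) = 0.991758. Corrected H = 0.593407 / 0.991758 = 0.598338.
Step 5: Under H0, H ~ chi^2(2); p-value = 0.741434.
Step 6: alpha = 0.1. fail to reject H0.

H = 0.5983, df = 2, p = 0.741434, fail to reject H0.


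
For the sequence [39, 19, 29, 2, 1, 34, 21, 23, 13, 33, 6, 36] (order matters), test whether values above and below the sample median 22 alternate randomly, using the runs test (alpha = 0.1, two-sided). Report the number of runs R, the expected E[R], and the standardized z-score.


Step 1: Compute median = 22; label A = above, B = below.
Labels in order: ABABBABABABA  (n_A = 6, n_B = 6)
Step 2: Count runs R = 11.
Step 3: Under H0 (random ordering), E[R] = 2*n_A*n_B/(n_A+n_B) + 1 = 2*6*6/12 + 1 = 7.0000.
        Var[R] = 2*n_A*n_B*(2*n_A*n_B - n_A - n_B) / ((n_A+n_B)^2 * (n_A+n_B-1)) = 4320/1584 = 2.7273.
        SD[R] = 1.6514.
Step 4: Continuity-corrected z = (R - 0.5 - E[R]) / SD[R] = (11 - 0.5 - 7.0000) / 1.6514 = 2.1194.
Step 5: Two-sided p-value via normal approximation = 2*(1 - Phi(|z|)) = 0.034060.
Step 6: alpha = 0.1. reject H0.

R = 11, z = 2.1194, p = 0.034060, reject H0.


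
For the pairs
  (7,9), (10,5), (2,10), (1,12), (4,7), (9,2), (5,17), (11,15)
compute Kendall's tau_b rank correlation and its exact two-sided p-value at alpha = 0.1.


Step 1: Enumerate the 28 unordered pairs (i,j) with i<j and classify each by sign(x_j-x_i) * sign(y_j-y_i).
  (1,2):dx=+3,dy=-4->D; (1,3):dx=-5,dy=+1->D; (1,4):dx=-6,dy=+3->D; (1,5):dx=-3,dy=-2->C
  (1,6):dx=+2,dy=-7->D; (1,7):dx=-2,dy=+8->D; (1,8):dx=+4,dy=+6->C; (2,3):dx=-8,dy=+5->D
  (2,4):dx=-9,dy=+7->D; (2,5):dx=-6,dy=+2->D; (2,6):dx=-1,dy=-3->C; (2,7):dx=-5,dy=+12->D
  (2,8):dx=+1,dy=+10->C; (3,4):dx=-1,dy=+2->D; (3,5):dx=+2,dy=-3->D; (3,6):dx=+7,dy=-8->D
  (3,7):dx=+3,dy=+7->C; (3,8):dx=+9,dy=+5->C; (4,5):dx=+3,dy=-5->D; (4,6):dx=+8,dy=-10->D
  (4,7):dx=+4,dy=+5->C; (4,8):dx=+10,dy=+3->C; (5,6):dx=+5,dy=-5->D; (5,7):dx=+1,dy=+10->C
  (5,8):dx=+7,dy=+8->C; (6,7):dx=-4,dy=+15->D; (6,8):dx=+2,dy=+13->C; (7,8):dx=+6,dy=-2->D
Step 2: C = 11, D = 17, total pairs = 28.
Step 3: tau = (C - D)/(n(n-1)/2) = (11 - 17)/28 = -0.214286.
Step 4: Exact two-sided p-value (enumerate n! = 40320 permutations of y under H0): p = 0.548413.
Step 5: alpha = 0.1. fail to reject H0.

tau_b = -0.2143 (C=11, D=17), p = 0.548413, fail to reject H0.


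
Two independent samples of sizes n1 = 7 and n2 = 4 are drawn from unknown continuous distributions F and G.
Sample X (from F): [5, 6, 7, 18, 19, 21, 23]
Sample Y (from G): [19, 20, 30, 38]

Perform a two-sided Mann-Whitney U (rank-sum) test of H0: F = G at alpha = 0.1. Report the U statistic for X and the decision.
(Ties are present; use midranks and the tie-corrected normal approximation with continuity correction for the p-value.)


Step 1: Combine and sort all 11 observations; assign midranks.
sorted (value, group): (5,X), (6,X), (7,X), (18,X), (19,X), (19,Y), (20,Y), (21,X), (23,X), (30,Y), (38,Y)
ranks: 5->1, 6->2, 7->3, 18->4, 19->5.5, 19->5.5, 20->7, 21->8, 23->9, 30->10, 38->11
Step 2: Rank sum for X: R1 = 1 + 2 + 3 + 4 + 5.5 + 8 + 9 = 32.5.
Step 3: U_X = R1 - n1(n1+1)/2 = 32.5 - 7*8/2 = 32.5 - 28 = 4.5.
       U_Y = n1*n2 - U_X = 28 - 4.5 = 23.5.
Step 4: Ties are present, so use the tie-corrected normal approximation (with continuity correction) for the p-value.
Step 5: p-value = 0.088247; compare to alpha = 0.1. reject H0.

U_X = 4.5, p = 0.088247, reject H0 at alpha = 0.1.


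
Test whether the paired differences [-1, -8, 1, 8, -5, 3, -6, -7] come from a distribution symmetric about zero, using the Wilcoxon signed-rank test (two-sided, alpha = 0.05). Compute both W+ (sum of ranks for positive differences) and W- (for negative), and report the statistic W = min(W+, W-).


Step 1: Drop any zero differences (none here) and take |d_i|.
|d| = [1, 8, 1, 8, 5, 3, 6, 7]
Step 2: Midrank |d_i| (ties get averaged ranks).
ranks: |1|->1.5, |8|->7.5, |1|->1.5, |8|->7.5, |5|->4, |3|->3, |6|->5, |7|->6
Step 3: Attach original signs; sum ranks with positive sign and with negative sign.
W+ = 1.5 + 7.5 + 3 = 12
W- = 1.5 + 7.5 + 4 + 5 + 6 = 24
(Check: W+ + W- = 36 should equal n(n+1)/2 = 36.)
Step 4: Test statistic W = min(W+, W-) = 12.
Step 5: Ties in |d|, so use the tie-corrected normal approximation.
        E[W] = n(n+1)/4 = 8*9/4 = 18.
        Tie groups: |d|=1 (t=2), |d|=8 (t=2); sum(t^3 - t) = 12.
        Var[W] = n(n+1)(2n+1)/24 - sum(t^3-t)/48 = 1224/24 - 12/48 = 50.75.
        z = (W - E[W]) / sqrt(Var[W]) = (12 - 18) / 7.1239 = -0.8422.
        Two-sided p = 2*Phi(z) = 0.399656.
Step 6: alpha = 0.05. fail to reject H0.

W+ = 12, W- = 24, W = min = 12, p = 0.399656, fail to reject H0.


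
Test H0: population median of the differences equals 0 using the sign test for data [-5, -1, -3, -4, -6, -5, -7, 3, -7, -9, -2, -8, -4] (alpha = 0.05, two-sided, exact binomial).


Step 1: Discard zero differences. Original n = 13; n_eff = number of nonzero differences = 13.
Nonzero differences (with sign): -5, -1, -3, -4, -6, -5, -7, +3, -7, -9, -2, -8, -4
Step 2: Count signs: positive = 1, negative = 12.
Step 3: Under H0: P(positive) = 0.5, so the number of positives S ~ Bin(13, 0.5).
Step 4: Two-sided exact p-value = sum of Bin(13,0.5) probabilities at or below the observed probability = 0.003418.
Step 5: alpha = 0.05. reject H0.

n_eff = 13, pos = 1, neg = 12, p = 0.003418, reject H0.


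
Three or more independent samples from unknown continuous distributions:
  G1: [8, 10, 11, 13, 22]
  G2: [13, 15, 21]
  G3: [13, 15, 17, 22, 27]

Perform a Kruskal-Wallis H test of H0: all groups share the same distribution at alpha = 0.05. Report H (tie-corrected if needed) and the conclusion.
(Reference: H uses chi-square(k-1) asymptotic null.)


Step 1: Combine all N = 13 observations and assign midranks.
sorted (value, group, rank): (8,G1,1), (10,G1,2), (11,G1,3), (13,G1,5), (13,G2,5), (13,G3,5), (15,G2,7.5), (15,G3,7.5), (17,G3,9), (21,G2,10), (22,G1,11.5), (22,G3,11.5), (27,G3,13)
Step 2: Sum ranks within each group.
R_1 = 22.5 (n_1 = 5)
R_2 = 22.5 (n_2 = 3)
R_3 = 46 (n_3 = 5)
Step 3: H = 12/(N(N+1)) * sum(R_i^2/n_i) - 3(N+1)
     = 12/(13*14) * (22.5^2/5 + 22.5^2/3 + 46^2/5) - 3*14
     = 0.065934 * 693.2 - 42
     = 3.705495.
Step 4: Ties present; correction factor C = 1 - 36/(13^3 - 13) = 0.983516. Corrected H = 3.705495 / 0.983516 = 3.767598.
Step 5: Under H0, H ~ chi^2(2); p-value = 0.152012.
Step 6: alpha = 0.05. fail to reject H0.

H = 3.7676, df = 2, p = 0.152012, fail to reject H0.


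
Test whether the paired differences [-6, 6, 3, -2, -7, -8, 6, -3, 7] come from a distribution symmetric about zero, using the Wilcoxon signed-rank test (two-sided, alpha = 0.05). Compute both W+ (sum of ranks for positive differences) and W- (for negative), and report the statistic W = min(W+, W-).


Step 1: Drop any zero differences (none here) and take |d_i|.
|d| = [6, 6, 3, 2, 7, 8, 6, 3, 7]
Step 2: Midrank |d_i| (ties get averaged ranks).
ranks: |6|->5, |6|->5, |3|->2.5, |2|->1, |7|->7.5, |8|->9, |6|->5, |3|->2.5, |7|->7.5
Step 3: Attach original signs; sum ranks with positive sign and with negative sign.
W+ = 5 + 2.5 + 5 + 7.5 = 20
W- = 5 + 1 + 7.5 + 9 + 2.5 = 25
(Check: W+ + W- = 45 should equal n(n+1)/2 = 45.)
Step 4: Test statistic W = min(W+, W-) = 20.
Step 5: Ties in |d|, so use the tie-corrected normal approximation.
        E[W] = n(n+1)/4 = 9*10/4 = 22.5.
        Tie groups: |d|=3 (t=2), |d|=6 (t=3), |d|=7 (t=2); sum(t^3 - t) = 36.
        Var[W] = n(n+1)(2n+1)/24 - sum(t^3-t)/48 = 1710/24 - 36/48 = 70.5.
        z = (W - E[W]) / sqrt(Var[W]) = (20 - 22.5) / 8.3964 = -0.2977.
        Two-sided p = 2*Phi(z) = 0.765897.
Step 6: alpha = 0.05. fail to reject H0.

W+ = 20, W- = 25, W = min = 20, p = 0.765897, fail to reject H0.


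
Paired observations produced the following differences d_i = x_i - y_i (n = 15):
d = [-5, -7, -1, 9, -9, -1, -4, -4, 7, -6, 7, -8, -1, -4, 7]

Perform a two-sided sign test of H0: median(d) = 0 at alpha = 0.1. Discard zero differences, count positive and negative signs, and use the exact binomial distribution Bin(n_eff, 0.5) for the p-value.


Step 1: Discard zero differences. Original n = 15; n_eff = number of nonzero differences = 15.
Nonzero differences (with sign): -5, -7, -1, +9, -9, -1, -4, -4, +7, -6, +7, -8, -1, -4, +7
Step 2: Count signs: positive = 4, negative = 11.
Step 3: Under H0: P(positive) = 0.5, so the number of positives S ~ Bin(15, 0.5).
Step 4: Two-sided exact p-value = sum of Bin(15,0.5) probabilities at or below the observed probability = 0.118469.
Step 5: alpha = 0.1. fail to reject H0.

n_eff = 15, pos = 4, neg = 11, p = 0.118469, fail to reject H0.


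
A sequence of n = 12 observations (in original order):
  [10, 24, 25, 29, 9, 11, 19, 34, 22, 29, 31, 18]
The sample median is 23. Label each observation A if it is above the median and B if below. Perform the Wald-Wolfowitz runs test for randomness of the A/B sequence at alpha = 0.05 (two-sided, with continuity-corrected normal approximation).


Step 1: Compute median = 23; label A = above, B = below.
Labels in order: BAAABBBABAAB  (n_A = 6, n_B = 6)
Step 2: Count runs R = 7.
Step 3: Under H0 (random ordering), E[R] = 2*n_A*n_B/(n_A+n_B) + 1 = 2*6*6/12 + 1 = 7.0000.
        Var[R] = 2*n_A*n_B*(2*n_A*n_B - n_A - n_B) / ((n_A+n_B)^2 * (n_A+n_B-1)) = 4320/1584 = 2.7273.
        SD[R] = 1.6514.
Step 4: R = E[R], so z = 0 with no continuity correction.
Step 5: Two-sided p-value via normal approximation = 2*(1 - Phi(|z|)) = 1.000000.
Step 6: alpha = 0.05. fail to reject H0.

R = 7, z = 0.0000, p = 1.000000, fail to reject H0.


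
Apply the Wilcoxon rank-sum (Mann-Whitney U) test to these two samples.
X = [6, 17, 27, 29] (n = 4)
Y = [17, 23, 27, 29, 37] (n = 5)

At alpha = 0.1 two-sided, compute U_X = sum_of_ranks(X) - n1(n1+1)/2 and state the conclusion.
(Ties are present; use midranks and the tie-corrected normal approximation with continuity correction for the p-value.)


Step 1: Combine and sort all 9 observations; assign midranks.
sorted (value, group): (6,X), (17,X), (17,Y), (23,Y), (27,X), (27,Y), (29,X), (29,Y), (37,Y)
ranks: 6->1, 17->2.5, 17->2.5, 23->4, 27->5.5, 27->5.5, 29->7.5, 29->7.5, 37->9
Step 2: Rank sum for X: R1 = 1 + 2.5 + 5.5 + 7.5 = 16.5.
Step 3: U_X = R1 - n1(n1+1)/2 = 16.5 - 4*5/2 = 16.5 - 10 = 6.5.
       U_Y = n1*n2 - U_X = 20 - 6.5 = 13.5.
Step 4: Ties are present, so use the tie-corrected normal approximation (with continuity correction) for the p-value.
Step 5: p-value = 0.456750; compare to alpha = 0.1. fail to reject H0.

U_X = 6.5, p = 0.456750, fail to reject H0 at alpha = 0.1.


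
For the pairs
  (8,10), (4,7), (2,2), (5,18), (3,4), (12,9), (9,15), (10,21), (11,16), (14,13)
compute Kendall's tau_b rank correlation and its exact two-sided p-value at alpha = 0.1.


Step 1: Enumerate the 45 unordered pairs (i,j) with i<j and classify each by sign(x_j-x_i) * sign(y_j-y_i).
  (1,2):dx=-4,dy=-3->C; (1,3):dx=-6,dy=-8->C; (1,4):dx=-3,dy=+8->D; (1,5):dx=-5,dy=-6->C
  (1,6):dx=+4,dy=-1->D; (1,7):dx=+1,dy=+5->C; (1,8):dx=+2,dy=+11->C; (1,9):dx=+3,dy=+6->C
  (1,10):dx=+6,dy=+3->C; (2,3):dx=-2,dy=-5->C; (2,4):dx=+1,dy=+11->C; (2,5):dx=-1,dy=-3->C
  (2,6):dx=+8,dy=+2->C; (2,7):dx=+5,dy=+8->C; (2,8):dx=+6,dy=+14->C; (2,9):dx=+7,dy=+9->C
  (2,10):dx=+10,dy=+6->C; (3,4):dx=+3,dy=+16->C; (3,5):dx=+1,dy=+2->C; (3,6):dx=+10,dy=+7->C
  (3,7):dx=+7,dy=+13->C; (3,8):dx=+8,dy=+19->C; (3,9):dx=+9,dy=+14->C; (3,10):dx=+12,dy=+11->C
  (4,5):dx=-2,dy=-14->C; (4,6):dx=+7,dy=-9->D; (4,7):dx=+4,dy=-3->D; (4,8):dx=+5,dy=+3->C
  (4,9):dx=+6,dy=-2->D; (4,10):dx=+9,dy=-5->D; (5,6):dx=+9,dy=+5->C; (5,7):dx=+6,dy=+11->C
  (5,8):dx=+7,dy=+17->C; (5,9):dx=+8,dy=+12->C; (5,10):dx=+11,dy=+9->C; (6,7):dx=-3,dy=+6->D
  (6,8):dx=-2,dy=+12->D; (6,9):dx=-1,dy=+7->D; (6,10):dx=+2,dy=+4->C; (7,8):dx=+1,dy=+6->C
  (7,9):dx=+2,dy=+1->C; (7,10):dx=+5,dy=-2->D; (8,9):dx=+1,dy=-5->D; (8,10):dx=+4,dy=-8->D
  (9,10):dx=+3,dy=-3->D
Step 2: C = 32, D = 13, total pairs = 45.
Step 3: tau = (C - D)/(n(n-1)/2) = (32 - 13)/45 = 0.422222.
Step 4: Exact two-sided p-value (enumerate n! = 3628800 permutations of y under H0): p = 0.108313.
Step 5: alpha = 0.1. fail to reject H0.

tau_b = 0.4222 (C=32, D=13), p = 0.108313, fail to reject H0.


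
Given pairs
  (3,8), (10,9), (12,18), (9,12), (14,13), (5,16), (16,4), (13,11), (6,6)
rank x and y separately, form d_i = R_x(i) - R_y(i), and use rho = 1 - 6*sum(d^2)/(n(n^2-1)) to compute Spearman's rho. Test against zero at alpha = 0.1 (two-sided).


Step 1: Rank x and y separately (midranks; no ties here).
rank(x): 3->1, 10->5, 12->6, 9->4, 14->8, 5->2, 16->9, 13->7, 6->3
rank(y): 8->3, 9->4, 18->9, 12->6, 13->7, 16->8, 4->1, 11->5, 6->2
Step 2: d_i = R_x(i) - R_y(i); compute d_i^2.
  (1-3)^2=4, (5-4)^2=1, (6-9)^2=9, (4-6)^2=4, (8-7)^2=1, (2-8)^2=36, (9-1)^2=64, (7-5)^2=4, (3-2)^2=1
sum(d^2) = 124.
Step 3: rho = 1 - 6*124 / (9*(9^2 - 1)) = 1 - 744/720 = -0.033333.
Step 4: Under H0, t = rho * sqrt((n-2)/(1-rho^2)) = -0.0882 ~ t(7).
Step 5: Two-sided p-value from the t-distribution with 7 df = 0.932157.
Step 6: alpha = 0.1. fail to reject H0.

rho = -0.0333, p = 0.932157, fail to reject H0 at alpha = 0.1.


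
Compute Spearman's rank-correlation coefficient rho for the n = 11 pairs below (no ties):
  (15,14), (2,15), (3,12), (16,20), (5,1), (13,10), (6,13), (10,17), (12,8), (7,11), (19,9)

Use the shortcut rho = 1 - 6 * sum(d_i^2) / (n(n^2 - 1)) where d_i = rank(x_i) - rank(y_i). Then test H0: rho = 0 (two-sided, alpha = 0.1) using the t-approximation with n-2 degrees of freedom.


Step 1: Rank x and y separately (midranks; no ties here).
rank(x): 15->9, 2->1, 3->2, 16->10, 5->3, 13->8, 6->4, 10->6, 12->7, 7->5, 19->11
rank(y): 14->8, 15->9, 12->6, 20->11, 1->1, 10->4, 13->7, 17->10, 8->2, 11->5, 9->3
Step 2: d_i = R_x(i) - R_y(i); compute d_i^2.
  (9-8)^2=1, (1-9)^2=64, (2-6)^2=16, (10-11)^2=1, (3-1)^2=4, (8-4)^2=16, (4-7)^2=9, (6-10)^2=16, (7-2)^2=25, (5-5)^2=0, (11-3)^2=64
sum(d^2) = 216.
Step 3: rho = 1 - 6*216 / (11*(11^2 - 1)) = 1 - 1296/1320 = 0.018182.
Step 4: Under H0, t = rho * sqrt((n-2)/(1-rho^2)) = 0.0546 ~ t(9).
Step 5: Two-sided p-value from the t-distribution with 9 df = 0.957685.
Step 6: alpha = 0.1. fail to reject H0.

rho = 0.0182, p = 0.957685, fail to reject H0 at alpha = 0.1.


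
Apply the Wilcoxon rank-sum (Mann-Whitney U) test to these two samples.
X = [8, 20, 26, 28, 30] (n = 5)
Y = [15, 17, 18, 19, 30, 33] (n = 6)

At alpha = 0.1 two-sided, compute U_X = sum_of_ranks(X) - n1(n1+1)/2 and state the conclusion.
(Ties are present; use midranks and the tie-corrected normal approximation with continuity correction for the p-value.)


Step 1: Combine and sort all 11 observations; assign midranks.
sorted (value, group): (8,X), (15,Y), (17,Y), (18,Y), (19,Y), (20,X), (26,X), (28,X), (30,X), (30,Y), (33,Y)
ranks: 8->1, 15->2, 17->3, 18->4, 19->5, 20->6, 26->7, 28->8, 30->9.5, 30->9.5, 33->11
Step 2: Rank sum for X: R1 = 1 + 6 + 7 + 8 + 9.5 = 31.5.
Step 3: U_X = R1 - n1(n1+1)/2 = 31.5 - 5*6/2 = 31.5 - 15 = 16.5.
       U_Y = n1*n2 - U_X = 30 - 16.5 = 13.5.
Step 4: Ties are present, so use the tie-corrected normal approximation (with continuity correction) for the p-value.
Step 5: p-value = 0.854805; compare to alpha = 0.1. fail to reject H0.

U_X = 16.5, p = 0.854805, fail to reject H0 at alpha = 0.1.


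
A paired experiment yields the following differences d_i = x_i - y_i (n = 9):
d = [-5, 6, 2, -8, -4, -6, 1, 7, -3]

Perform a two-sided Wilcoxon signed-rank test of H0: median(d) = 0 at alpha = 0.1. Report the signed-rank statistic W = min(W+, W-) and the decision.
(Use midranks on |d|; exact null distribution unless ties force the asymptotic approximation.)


Step 1: Drop any zero differences (none here) and take |d_i|.
|d| = [5, 6, 2, 8, 4, 6, 1, 7, 3]
Step 2: Midrank |d_i| (ties get averaged ranks).
ranks: |5|->5, |6|->6.5, |2|->2, |8|->9, |4|->4, |6|->6.5, |1|->1, |7|->8, |3|->3
Step 3: Attach original signs; sum ranks with positive sign and with negative sign.
W+ = 6.5 + 2 + 1 + 8 = 17.5
W- = 5 + 9 + 4 + 6.5 + 3 = 27.5
(Check: W+ + W- = 45 should equal n(n+1)/2 = 45.)
Step 4: Test statistic W = min(W+, W-) = 17.5.
Step 5: Ties in |d|, so use the tie-corrected normal approximation.
        E[W] = n(n+1)/4 = 9*10/4 = 22.5.
        Tie groups: |d|=6 (t=2); sum(t^3 - t) = 6.
        Var[W] = n(n+1)(2n+1)/24 - sum(t^3-t)/48 = 1710/24 - 6/48 = 71.125.
        z = (W - E[W]) / sqrt(Var[W]) = (17.5 - 22.5) / 8.4336 = -0.5929.
        Two-sided p = 2*Phi(z) = 0.553269.
Step 6: alpha = 0.1. fail to reject H0.

W+ = 17.5, W- = 27.5, W = min = 17.5, p = 0.553269, fail to reject H0.


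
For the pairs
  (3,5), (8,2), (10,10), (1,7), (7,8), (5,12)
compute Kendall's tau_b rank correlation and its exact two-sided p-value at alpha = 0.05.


Step 1: Enumerate the 15 unordered pairs (i,j) with i<j and classify each by sign(x_j-x_i) * sign(y_j-y_i).
  (1,2):dx=+5,dy=-3->D; (1,3):dx=+7,dy=+5->C; (1,4):dx=-2,dy=+2->D; (1,5):dx=+4,dy=+3->C
  (1,6):dx=+2,dy=+7->C; (2,3):dx=+2,dy=+8->C; (2,4):dx=-7,dy=+5->D; (2,5):dx=-1,dy=+6->D
  (2,6):dx=-3,dy=+10->D; (3,4):dx=-9,dy=-3->C; (3,5):dx=-3,dy=-2->C; (3,6):dx=-5,dy=+2->D
  (4,5):dx=+6,dy=+1->C; (4,6):dx=+4,dy=+5->C; (5,6):dx=-2,dy=+4->D
Step 2: C = 8, D = 7, total pairs = 15.
Step 3: tau = (C - D)/(n(n-1)/2) = (8 - 7)/15 = 0.066667.
Step 4: Exact two-sided p-value (enumerate n! = 720 permutations of y under H0): p = 1.000000.
Step 5: alpha = 0.05. fail to reject H0.

tau_b = 0.0667 (C=8, D=7), p = 1.000000, fail to reject H0.


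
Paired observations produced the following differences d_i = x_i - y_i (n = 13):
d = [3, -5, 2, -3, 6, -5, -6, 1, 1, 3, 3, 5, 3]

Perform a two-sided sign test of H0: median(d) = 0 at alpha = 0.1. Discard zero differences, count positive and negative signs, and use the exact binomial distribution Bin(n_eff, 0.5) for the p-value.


Step 1: Discard zero differences. Original n = 13; n_eff = number of nonzero differences = 13.
Nonzero differences (with sign): +3, -5, +2, -3, +6, -5, -6, +1, +1, +3, +3, +5, +3
Step 2: Count signs: positive = 9, negative = 4.
Step 3: Under H0: P(positive) = 0.5, so the number of positives S ~ Bin(13, 0.5).
Step 4: Two-sided exact p-value = sum of Bin(13,0.5) probabilities at or below the observed probability = 0.266846.
Step 5: alpha = 0.1. fail to reject H0.

n_eff = 13, pos = 9, neg = 4, p = 0.266846, fail to reject H0.


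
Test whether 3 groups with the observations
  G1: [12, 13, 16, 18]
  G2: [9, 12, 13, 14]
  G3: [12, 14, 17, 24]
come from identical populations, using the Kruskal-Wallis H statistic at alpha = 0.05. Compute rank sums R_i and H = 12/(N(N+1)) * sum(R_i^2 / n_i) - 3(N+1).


Step 1: Combine all N = 12 observations and assign midranks.
sorted (value, group, rank): (9,G2,1), (12,G1,3), (12,G2,3), (12,G3,3), (13,G1,5.5), (13,G2,5.5), (14,G2,7.5), (14,G3,7.5), (16,G1,9), (17,G3,10), (18,G1,11), (24,G3,12)
Step 2: Sum ranks within each group.
R_1 = 28.5 (n_1 = 4)
R_2 = 17 (n_2 = 4)
R_3 = 32.5 (n_3 = 4)
Step 3: H = 12/(N(N+1)) * sum(R_i^2/n_i) - 3(N+1)
     = 12/(12*13) * (28.5^2/4 + 17^2/4 + 32.5^2/4) - 3*13
     = 0.076923 * 539.375 - 39
     = 2.490385.
Step 4: Ties present; correction factor C = 1 - 36/(12^3 - 12) = 0.979021. Corrected H = 2.490385 / 0.979021 = 2.543750.
Step 5: Under H0, H ~ chi^2(2); p-value = 0.280306.
Step 6: alpha = 0.05. fail to reject H0.

H = 2.5438, df = 2, p = 0.280306, fail to reject H0.


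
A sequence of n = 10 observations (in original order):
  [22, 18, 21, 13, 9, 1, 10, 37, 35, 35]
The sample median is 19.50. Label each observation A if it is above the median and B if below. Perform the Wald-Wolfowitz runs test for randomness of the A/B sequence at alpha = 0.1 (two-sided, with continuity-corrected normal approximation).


Step 1: Compute median = 19.50; label A = above, B = below.
Labels in order: ABABBBBAAA  (n_A = 5, n_B = 5)
Step 2: Count runs R = 5.
Step 3: Under H0 (random ordering), E[R] = 2*n_A*n_B/(n_A+n_B) + 1 = 2*5*5/10 + 1 = 6.0000.
        Var[R] = 2*n_A*n_B*(2*n_A*n_B - n_A - n_B) / ((n_A+n_B)^2 * (n_A+n_B-1)) = 2000/900 = 2.2222.
        SD[R] = 1.4907.
Step 4: Continuity-corrected z = (R + 0.5 - E[R]) / SD[R] = (5 + 0.5 - 6.0000) / 1.4907 = -0.3354.
Step 5: Two-sided p-value via normal approximation = 2*(1 - Phi(|z|)) = 0.737316.
Step 6: alpha = 0.1. fail to reject H0.

R = 5, z = -0.3354, p = 0.737316, fail to reject H0.


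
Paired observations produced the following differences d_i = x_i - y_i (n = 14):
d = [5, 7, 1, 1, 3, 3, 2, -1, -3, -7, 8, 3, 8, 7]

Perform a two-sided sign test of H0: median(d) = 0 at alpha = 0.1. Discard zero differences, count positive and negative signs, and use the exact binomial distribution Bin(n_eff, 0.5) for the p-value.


Step 1: Discard zero differences. Original n = 14; n_eff = number of nonzero differences = 14.
Nonzero differences (with sign): +5, +7, +1, +1, +3, +3, +2, -1, -3, -7, +8, +3, +8, +7
Step 2: Count signs: positive = 11, negative = 3.
Step 3: Under H0: P(positive) = 0.5, so the number of positives S ~ Bin(14, 0.5).
Step 4: Two-sided exact p-value = sum of Bin(14,0.5) probabilities at or below the observed probability = 0.057373.
Step 5: alpha = 0.1. reject H0.

n_eff = 14, pos = 11, neg = 3, p = 0.057373, reject H0.


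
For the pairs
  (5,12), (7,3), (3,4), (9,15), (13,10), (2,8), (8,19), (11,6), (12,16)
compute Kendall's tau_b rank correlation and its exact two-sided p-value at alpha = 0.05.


Step 1: Enumerate the 36 unordered pairs (i,j) with i<j and classify each by sign(x_j-x_i) * sign(y_j-y_i).
  (1,2):dx=+2,dy=-9->D; (1,3):dx=-2,dy=-8->C; (1,4):dx=+4,dy=+3->C; (1,5):dx=+8,dy=-2->D
  (1,6):dx=-3,dy=-4->C; (1,7):dx=+3,dy=+7->C; (1,8):dx=+6,dy=-6->D; (1,9):dx=+7,dy=+4->C
  (2,3):dx=-4,dy=+1->D; (2,4):dx=+2,dy=+12->C; (2,5):dx=+6,dy=+7->C; (2,6):dx=-5,dy=+5->D
  (2,7):dx=+1,dy=+16->C; (2,8):dx=+4,dy=+3->C; (2,9):dx=+5,dy=+13->C; (3,4):dx=+6,dy=+11->C
  (3,5):dx=+10,dy=+6->C; (3,6):dx=-1,dy=+4->D; (3,7):dx=+5,dy=+15->C; (3,8):dx=+8,dy=+2->C
  (3,9):dx=+9,dy=+12->C; (4,5):dx=+4,dy=-5->D; (4,6):dx=-7,dy=-7->C; (4,7):dx=-1,dy=+4->D
  (4,8):dx=+2,dy=-9->D; (4,9):dx=+3,dy=+1->C; (5,6):dx=-11,dy=-2->C; (5,7):dx=-5,dy=+9->D
  (5,8):dx=-2,dy=-4->C; (5,9):dx=-1,dy=+6->D; (6,7):dx=+6,dy=+11->C; (6,8):dx=+9,dy=-2->D
  (6,9):dx=+10,dy=+8->C; (7,8):dx=+3,dy=-13->D; (7,9):dx=+4,dy=-3->D; (8,9):dx=+1,dy=+10->C
Step 2: C = 22, D = 14, total pairs = 36.
Step 3: tau = (C - D)/(n(n-1)/2) = (22 - 14)/36 = 0.222222.
Step 4: Exact two-sided p-value (enumerate n! = 362880 permutations of y under H0): p = 0.476709.
Step 5: alpha = 0.05. fail to reject H0.

tau_b = 0.2222 (C=22, D=14), p = 0.476709, fail to reject H0.


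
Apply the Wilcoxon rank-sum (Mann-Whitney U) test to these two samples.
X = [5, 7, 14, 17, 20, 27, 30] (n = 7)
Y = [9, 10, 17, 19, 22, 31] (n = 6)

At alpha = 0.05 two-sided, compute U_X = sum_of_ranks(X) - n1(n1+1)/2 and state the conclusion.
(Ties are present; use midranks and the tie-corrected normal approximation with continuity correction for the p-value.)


Step 1: Combine and sort all 13 observations; assign midranks.
sorted (value, group): (5,X), (7,X), (9,Y), (10,Y), (14,X), (17,X), (17,Y), (19,Y), (20,X), (22,Y), (27,X), (30,X), (31,Y)
ranks: 5->1, 7->2, 9->3, 10->4, 14->5, 17->6.5, 17->6.5, 19->8, 20->9, 22->10, 27->11, 30->12, 31->13
Step 2: Rank sum for X: R1 = 1 + 2 + 5 + 6.5 + 9 + 11 + 12 = 46.5.
Step 3: U_X = R1 - n1(n1+1)/2 = 46.5 - 7*8/2 = 46.5 - 28 = 18.5.
       U_Y = n1*n2 - U_X = 42 - 18.5 = 23.5.
Step 4: Ties are present, so use the tie-corrected normal approximation (with continuity correction) for the p-value.
Step 5: p-value = 0.774796; compare to alpha = 0.05. fail to reject H0.

U_X = 18.5, p = 0.774796, fail to reject H0 at alpha = 0.05.


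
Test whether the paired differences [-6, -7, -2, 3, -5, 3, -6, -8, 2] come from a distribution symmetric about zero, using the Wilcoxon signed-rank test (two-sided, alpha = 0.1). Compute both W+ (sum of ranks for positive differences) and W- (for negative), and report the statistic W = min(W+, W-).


Step 1: Drop any zero differences (none here) and take |d_i|.
|d| = [6, 7, 2, 3, 5, 3, 6, 8, 2]
Step 2: Midrank |d_i| (ties get averaged ranks).
ranks: |6|->6.5, |7|->8, |2|->1.5, |3|->3.5, |5|->5, |3|->3.5, |6|->6.5, |8|->9, |2|->1.5
Step 3: Attach original signs; sum ranks with positive sign and with negative sign.
W+ = 3.5 + 3.5 + 1.5 = 8.5
W- = 6.5 + 8 + 1.5 + 5 + 6.5 + 9 = 36.5
(Check: W+ + W- = 45 should equal n(n+1)/2 = 45.)
Step 4: Test statistic W = min(W+, W-) = 8.5.
Step 5: Ties in |d|, so use the tie-corrected normal approximation.
        E[W] = n(n+1)/4 = 9*10/4 = 22.5.
        Tie groups: |d|=2 (t=2), |d|=3 (t=2), |d|=6 (t=2); sum(t^3 - t) = 18.
        Var[W] = n(n+1)(2n+1)/24 - sum(t^3-t)/48 = 1710/24 - 18/48 = 70.875.
        z = (W - E[W]) / sqrt(Var[W]) = (8.5 - 22.5) / 8.4187 = -1.6630.
        Two-sided p = 2*Phi(z) = 0.096321.
Step 6: alpha = 0.1. reject H0.

W+ = 8.5, W- = 36.5, W = min = 8.5, p = 0.096321, reject H0.


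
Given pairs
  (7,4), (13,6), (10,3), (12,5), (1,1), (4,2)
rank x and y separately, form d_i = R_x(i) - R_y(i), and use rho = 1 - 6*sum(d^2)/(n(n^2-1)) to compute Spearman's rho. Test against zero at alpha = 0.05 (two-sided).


Step 1: Rank x and y separately (midranks; no ties here).
rank(x): 7->3, 13->6, 10->4, 12->5, 1->1, 4->2
rank(y): 4->4, 6->6, 3->3, 5->5, 1->1, 2->2
Step 2: d_i = R_x(i) - R_y(i); compute d_i^2.
  (3-4)^2=1, (6-6)^2=0, (4-3)^2=1, (5-5)^2=0, (1-1)^2=0, (2-2)^2=0
sum(d^2) = 2.
Step 3: rho = 1 - 6*2 / (6*(6^2 - 1)) = 1 - 12/210 = 0.942857.
Step 4: Under H0, t = rho * sqrt((n-2)/(1-rho^2)) = 5.6595 ~ t(4).
Step 5: Two-sided p-value from the t-distribution with 4 df = 0.004805.
Step 6: alpha = 0.05. reject H0.

rho = 0.9429, p = 0.004805, reject H0 at alpha = 0.05.


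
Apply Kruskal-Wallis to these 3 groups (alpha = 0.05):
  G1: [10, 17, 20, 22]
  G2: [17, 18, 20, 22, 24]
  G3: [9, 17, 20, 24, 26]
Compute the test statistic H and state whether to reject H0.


Step 1: Combine all N = 14 observations and assign midranks.
sorted (value, group, rank): (9,G3,1), (10,G1,2), (17,G1,4), (17,G2,4), (17,G3,4), (18,G2,6), (20,G1,8), (20,G2,8), (20,G3,8), (22,G1,10.5), (22,G2,10.5), (24,G2,12.5), (24,G3,12.5), (26,G3,14)
Step 2: Sum ranks within each group.
R_1 = 24.5 (n_1 = 4)
R_2 = 41 (n_2 = 5)
R_3 = 39.5 (n_3 = 5)
Step 3: H = 12/(N(N+1)) * sum(R_i^2/n_i) - 3(N+1)
     = 12/(14*15) * (24.5^2/4 + 41^2/5 + 39.5^2/5) - 3*15
     = 0.057143 * 798.312 - 45
     = 0.617857.
Step 4: Ties present; correction factor C = 1 - 60/(14^3 - 14) = 0.978022. Corrected H = 0.617857 / 0.978022 = 0.631742.
Step 5: Under H0, H ~ chi^2(2); p-value = 0.729154.
Step 6: alpha = 0.05. fail to reject H0.

H = 0.6317, df = 2, p = 0.729154, fail to reject H0.


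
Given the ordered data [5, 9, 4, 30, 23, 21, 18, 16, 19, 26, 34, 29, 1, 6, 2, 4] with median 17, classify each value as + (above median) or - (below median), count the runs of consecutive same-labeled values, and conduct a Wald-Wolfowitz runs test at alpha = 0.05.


Step 1: Compute median = 17; label A = above, B = below.
Labels in order: BBBAAAABAAAABBBB  (n_A = 8, n_B = 8)
Step 2: Count runs R = 5.
Step 3: Under H0 (random ordering), E[R] = 2*n_A*n_B/(n_A+n_B) + 1 = 2*8*8/16 + 1 = 9.0000.
        Var[R] = 2*n_A*n_B*(2*n_A*n_B - n_A - n_B) / ((n_A+n_B)^2 * (n_A+n_B-1)) = 14336/3840 = 3.7333.
        SD[R] = 1.9322.
Step 4: Continuity-corrected z = (R + 0.5 - E[R]) / SD[R] = (5 + 0.5 - 9.0000) / 1.9322 = -1.8114.
Step 5: Two-sided p-value via normal approximation = 2*(1 - Phi(|z|)) = 0.070076.
Step 6: alpha = 0.05. fail to reject H0.

R = 5, z = -1.8114, p = 0.070076, fail to reject H0.


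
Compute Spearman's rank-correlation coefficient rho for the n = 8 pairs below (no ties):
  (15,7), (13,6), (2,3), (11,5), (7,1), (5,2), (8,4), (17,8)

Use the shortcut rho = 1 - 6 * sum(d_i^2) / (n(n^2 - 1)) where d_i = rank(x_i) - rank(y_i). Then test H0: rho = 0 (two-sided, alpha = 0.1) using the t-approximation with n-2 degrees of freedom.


Step 1: Rank x and y separately (midranks; no ties here).
rank(x): 15->7, 13->6, 2->1, 11->5, 7->3, 5->2, 8->4, 17->8
rank(y): 7->7, 6->6, 3->3, 5->5, 1->1, 2->2, 4->4, 8->8
Step 2: d_i = R_x(i) - R_y(i); compute d_i^2.
  (7-7)^2=0, (6-6)^2=0, (1-3)^2=4, (5-5)^2=0, (3-1)^2=4, (2-2)^2=0, (4-4)^2=0, (8-8)^2=0
sum(d^2) = 8.
Step 3: rho = 1 - 6*8 / (8*(8^2 - 1)) = 1 - 48/504 = 0.904762.
Step 4: Under H0, t = rho * sqrt((n-2)/(1-rho^2)) = 5.2034 ~ t(6).
Step 5: Two-sided p-value from the t-distribution with 6 df = 0.002008.
Step 6: alpha = 0.1. reject H0.

rho = 0.9048, p = 0.002008, reject H0 at alpha = 0.1.


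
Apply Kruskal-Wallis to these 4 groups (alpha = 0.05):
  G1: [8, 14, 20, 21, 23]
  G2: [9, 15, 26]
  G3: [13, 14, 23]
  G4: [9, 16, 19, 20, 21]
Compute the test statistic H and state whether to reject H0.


Step 1: Combine all N = 16 observations and assign midranks.
sorted (value, group, rank): (8,G1,1), (9,G2,2.5), (9,G4,2.5), (13,G3,4), (14,G1,5.5), (14,G3,5.5), (15,G2,7), (16,G4,8), (19,G4,9), (20,G1,10.5), (20,G4,10.5), (21,G1,12.5), (21,G4,12.5), (23,G1,14.5), (23,G3,14.5), (26,G2,16)
Step 2: Sum ranks within each group.
R_1 = 44 (n_1 = 5)
R_2 = 25.5 (n_2 = 3)
R_3 = 24 (n_3 = 3)
R_4 = 42.5 (n_4 = 5)
Step 3: H = 12/(N(N+1)) * sum(R_i^2/n_i) - 3(N+1)
     = 12/(16*17) * (44^2/5 + 25.5^2/3 + 24^2/3 + 42.5^2/5) - 3*17
     = 0.044118 * 1157.2 - 51
     = 0.052941.
Step 4: Ties present; correction factor C = 1 - 30/(16^3 - 16) = 0.992647. Corrected H = 0.052941 / 0.992647 = 0.053333.
Step 5: Under H0, H ~ chi^2(3); p-value = 0.996776.
Step 6: alpha = 0.05. fail to reject H0.

H = 0.0533, df = 3, p = 0.996776, fail to reject H0.


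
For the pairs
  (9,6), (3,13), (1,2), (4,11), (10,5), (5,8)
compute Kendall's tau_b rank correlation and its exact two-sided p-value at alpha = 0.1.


Step 1: Enumerate the 15 unordered pairs (i,j) with i<j and classify each by sign(x_j-x_i) * sign(y_j-y_i).
  (1,2):dx=-6,dy=+7->D; (1,3):dx=-8,dy=-4->C; (1,4):dx=-5,dy=+5->D; (1,5):dx=+1,dy=-1->D
  (1,6):dx=-4,dy=+2->D; (2,3):dx=-2,dy=-11->C; (2,4):dx=+1,dy=-2->D; (2,5):dx=+7,dy=-8->D
  (2,6):dx=+2,dy=-5->D; (3,4):dx=+3,dy=+9->C; (3,5):dx=+9,dy=+3->C; (3,6):dx=+4,dy=+6->C
  (4,5):dx=+6,dy=-6->D; (4,6):dx=+1,dy=-3->D; (5,6):dx=-5,dy=+3->D
Step 2: C = 5, D = 10, total pairs = 15.
Step 3: tau = (C - D)/(n(n-1)/2) = (5 - 10)/15 = -0.333333.
Step 4: Exact two-sided p-value (enumerate n! = 720 permutations of y under H0): p = 0.469444.
Step 5: alpha = 0.1. fail to reject H0.

tau_b = -0.3333 (C=5, D=10), p = 0.469444, fail to reject H0.
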